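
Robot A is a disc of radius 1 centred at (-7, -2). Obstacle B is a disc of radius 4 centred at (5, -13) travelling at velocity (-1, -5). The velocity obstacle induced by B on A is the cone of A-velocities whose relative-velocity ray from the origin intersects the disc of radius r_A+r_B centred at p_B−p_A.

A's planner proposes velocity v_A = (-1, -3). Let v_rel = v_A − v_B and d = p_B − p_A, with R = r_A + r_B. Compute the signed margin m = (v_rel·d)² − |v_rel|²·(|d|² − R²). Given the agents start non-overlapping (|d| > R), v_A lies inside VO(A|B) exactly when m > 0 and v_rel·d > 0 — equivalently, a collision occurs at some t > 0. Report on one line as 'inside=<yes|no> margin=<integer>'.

d = (12, -11),  |d|² = 265;  R = 1+4 = 5,  c = 265−5² = 240
v_rel = (0, 2),  |v_rel|² = 4;  v_rel·d = (0)·(12) + (2)·(-11) = -22
4·t² + 44·t + 240 = 0  ⇒  m = (-22)² − 4·240 = -476
m = -476 < 0,  v_rel·d = -22 < 0  ⇒  outside

inside=no margin=-476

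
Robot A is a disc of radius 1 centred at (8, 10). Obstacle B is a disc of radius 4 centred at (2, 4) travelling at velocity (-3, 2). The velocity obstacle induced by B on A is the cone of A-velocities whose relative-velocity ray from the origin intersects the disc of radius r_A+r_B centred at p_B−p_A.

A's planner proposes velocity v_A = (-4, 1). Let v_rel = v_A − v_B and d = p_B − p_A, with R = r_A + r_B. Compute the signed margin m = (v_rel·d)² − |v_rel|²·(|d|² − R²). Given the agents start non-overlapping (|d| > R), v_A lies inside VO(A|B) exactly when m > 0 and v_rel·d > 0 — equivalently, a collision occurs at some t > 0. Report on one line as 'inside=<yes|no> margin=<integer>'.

d = (-6, -6),  |d|² = 72;  R = 1+4 = 5,  c = 72−5² = 47
v_rel = (-1, -1),  |v_rel|² = 2;  v_rel·d = (-1)·(-6) + (-1)·(-6) = 12
2·t² − 24·t + 47 = 0  ⇒  m = 12² − 2·47 = 50
m = 50 > 0,  v_rel·d = 12 > 0  ⇒  inside

inside=yes margin=50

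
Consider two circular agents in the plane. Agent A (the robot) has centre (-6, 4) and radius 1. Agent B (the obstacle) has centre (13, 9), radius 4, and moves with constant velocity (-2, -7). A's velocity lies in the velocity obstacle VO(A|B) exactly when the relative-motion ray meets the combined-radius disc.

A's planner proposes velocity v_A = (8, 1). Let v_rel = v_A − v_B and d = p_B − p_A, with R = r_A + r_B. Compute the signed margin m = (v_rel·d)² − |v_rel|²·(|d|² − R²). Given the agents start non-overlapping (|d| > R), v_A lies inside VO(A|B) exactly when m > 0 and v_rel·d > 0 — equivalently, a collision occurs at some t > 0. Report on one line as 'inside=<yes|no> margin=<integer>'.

d = (19, 5),  |d|² = 386;  R = 1+4 = 5,  c = 386−5² = 361
v_rel = (10, 8),  |v_rel|² = 164;  v_rel·d = (10)·(19) + (8)·(5) = 230
164·t² − 460·t + 361 = 0  ⇒  m = 230² − 164·361 = -6304
m = -6304 < 0,  v_rel·d = 230 > 0  ⇒  outside

inside=no margin=-6304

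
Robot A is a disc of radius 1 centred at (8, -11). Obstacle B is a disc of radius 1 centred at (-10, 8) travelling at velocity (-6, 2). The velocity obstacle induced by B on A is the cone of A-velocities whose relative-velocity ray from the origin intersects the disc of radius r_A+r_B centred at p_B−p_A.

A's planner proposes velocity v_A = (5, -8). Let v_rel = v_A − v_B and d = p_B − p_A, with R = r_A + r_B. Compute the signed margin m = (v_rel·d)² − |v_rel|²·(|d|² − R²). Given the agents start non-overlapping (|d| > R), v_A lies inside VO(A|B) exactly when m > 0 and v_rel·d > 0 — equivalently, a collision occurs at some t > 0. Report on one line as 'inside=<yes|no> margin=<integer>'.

d = (-18, 19),  |d|² = 685;  R = 1+1 = 2,  c = 685−2² = 681
v_rel = (11, -10),  |v_rel|² = 221;  v_rel·d = (11)·(-18) + (-10)·(19) = -388
221·t² + 776·t + 681 = 0  ⇒  m = (-388)² − 221·681 = 43
m = 43 > 0,  v_rel·d = -388 < 0  ⇒  outside

inside=no margin=43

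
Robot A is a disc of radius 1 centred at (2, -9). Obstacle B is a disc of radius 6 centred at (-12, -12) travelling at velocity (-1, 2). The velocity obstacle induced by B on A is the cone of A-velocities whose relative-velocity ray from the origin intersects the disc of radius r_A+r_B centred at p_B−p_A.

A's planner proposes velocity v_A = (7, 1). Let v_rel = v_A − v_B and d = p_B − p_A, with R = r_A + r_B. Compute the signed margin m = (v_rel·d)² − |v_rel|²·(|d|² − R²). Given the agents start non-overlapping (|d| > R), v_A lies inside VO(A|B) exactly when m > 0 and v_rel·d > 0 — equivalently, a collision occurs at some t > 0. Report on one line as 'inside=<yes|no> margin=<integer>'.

d = (-14, -3),  |d|² = 205;  R = 1+6 = 7,  c = 205−7² = 156
v_rel = (8, -1),  |v_rel|² = 65;  v_rel·d = (8)·(-14) + (-1)·(-3) = -109
65·t² + 218·t + 156 = 0  ⇒  m = (-109)² − 65·156 = 1741
m = 1741 > 0,  v_rel·d = -109 < 0  ⇒  outside

inside=no margin=1741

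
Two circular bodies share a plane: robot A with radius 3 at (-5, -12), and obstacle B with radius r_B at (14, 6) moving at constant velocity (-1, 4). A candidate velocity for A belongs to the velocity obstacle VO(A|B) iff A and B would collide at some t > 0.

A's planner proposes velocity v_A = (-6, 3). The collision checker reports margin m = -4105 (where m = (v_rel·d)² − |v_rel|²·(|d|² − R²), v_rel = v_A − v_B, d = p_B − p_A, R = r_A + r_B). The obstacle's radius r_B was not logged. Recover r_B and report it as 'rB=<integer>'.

m = -4105
d = (19, 18);  v_rel = (-5, -1),  |v_rel|² = 26
v_rel×d = (-5)·(18) − (-1)·(19) = -71
since m = R²·26 − (-71)²:  R² = (5041 + -4105) / 26 = 36
R = √36 = 6  ⇒  r_B = 6 − 3 = 3

rB=3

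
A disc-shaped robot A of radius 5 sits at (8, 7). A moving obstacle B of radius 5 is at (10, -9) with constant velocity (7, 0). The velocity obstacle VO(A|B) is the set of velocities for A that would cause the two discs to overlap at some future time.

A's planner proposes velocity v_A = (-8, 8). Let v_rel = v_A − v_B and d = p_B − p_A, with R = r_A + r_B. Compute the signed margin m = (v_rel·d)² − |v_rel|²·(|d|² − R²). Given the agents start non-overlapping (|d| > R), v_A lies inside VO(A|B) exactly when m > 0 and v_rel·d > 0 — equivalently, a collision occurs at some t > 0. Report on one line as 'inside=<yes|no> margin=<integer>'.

d = (2, -16),  |d|² = 260;  R = 5+5 = 10,  c = 260−10² = 160
v_rel = (-15, 8),  |v_rel|² = 289;  v_rel·d = (-15)·(2) + (8)·(-16) = -158
289·t² + 316·t + 160 = 0  ⇒  m = (-158)² − 289·160 = -21276
m = -21276 < 0,  v_rel·d = -158 < 0  ⇒  outside

inside=no margin=-21276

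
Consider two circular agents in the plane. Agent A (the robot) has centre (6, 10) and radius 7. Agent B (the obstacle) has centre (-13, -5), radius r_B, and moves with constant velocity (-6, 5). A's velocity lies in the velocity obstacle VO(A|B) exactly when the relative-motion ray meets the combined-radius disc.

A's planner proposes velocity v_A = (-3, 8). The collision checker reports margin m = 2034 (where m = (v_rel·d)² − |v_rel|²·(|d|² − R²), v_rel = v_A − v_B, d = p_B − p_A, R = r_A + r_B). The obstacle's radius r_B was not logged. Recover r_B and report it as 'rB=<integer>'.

m = 2034
d = (-19, -15);  v_rel = (3, 3),  |v_rel|² = 18
v_rel×d = (3)·(-15) − (3)·(-19) = 12
since m = R²·18 − 12²:  R² = (144 + 2034) / 18 = 121
R = √121 = 11  ⇒  r_B = 11 − 7 = 4

rB=4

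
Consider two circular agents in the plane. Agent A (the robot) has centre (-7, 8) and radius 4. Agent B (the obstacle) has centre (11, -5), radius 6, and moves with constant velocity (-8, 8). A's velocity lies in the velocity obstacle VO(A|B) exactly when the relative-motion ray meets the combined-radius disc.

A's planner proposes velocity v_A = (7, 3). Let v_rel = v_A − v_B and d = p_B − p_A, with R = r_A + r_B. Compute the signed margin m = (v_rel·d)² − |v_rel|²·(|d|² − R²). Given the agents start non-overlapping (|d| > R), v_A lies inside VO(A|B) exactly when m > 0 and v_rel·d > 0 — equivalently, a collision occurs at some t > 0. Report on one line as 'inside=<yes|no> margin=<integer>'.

d = (18, -13),  |d|² = 493;  R = 4+6 = 10,  c = 493−10² = 393
v_rel = (15, -5),  |v_rel|² = 250;  v_rel·d = (15)·(18) + (-5)·(-13) = 335
250·t² − 670·t + 393 = 0  ⇒  m = 335² − 250·393 = 13975
m = 13975 > 0,  v_rel·d = 335 > 0  ⇒  inside

inside=yes margin=13975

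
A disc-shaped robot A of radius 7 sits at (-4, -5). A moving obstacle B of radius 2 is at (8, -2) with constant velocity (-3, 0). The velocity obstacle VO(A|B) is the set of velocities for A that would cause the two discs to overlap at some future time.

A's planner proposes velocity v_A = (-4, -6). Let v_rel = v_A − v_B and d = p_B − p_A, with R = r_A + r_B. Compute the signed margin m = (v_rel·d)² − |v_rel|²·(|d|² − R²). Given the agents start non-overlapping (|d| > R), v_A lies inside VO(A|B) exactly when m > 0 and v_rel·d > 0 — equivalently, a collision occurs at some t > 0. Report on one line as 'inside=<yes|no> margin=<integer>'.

d = (12, 3),  |d|² = 153;  R = 7+2 = 9,  c = 153−9² = 72
v_rel = (-1, -6),  |v_rel|² = 37;  v_rel·d = (-1)·(12) + (-6)·(3) = -30
37·t² + 60·t + 72 = 0  ⇒  m = (-30)² − 37·72 = -1764
m = -1764 < 0,  v_rel·d = -30 < 0  ⇒  outside

inside=no margin=-1764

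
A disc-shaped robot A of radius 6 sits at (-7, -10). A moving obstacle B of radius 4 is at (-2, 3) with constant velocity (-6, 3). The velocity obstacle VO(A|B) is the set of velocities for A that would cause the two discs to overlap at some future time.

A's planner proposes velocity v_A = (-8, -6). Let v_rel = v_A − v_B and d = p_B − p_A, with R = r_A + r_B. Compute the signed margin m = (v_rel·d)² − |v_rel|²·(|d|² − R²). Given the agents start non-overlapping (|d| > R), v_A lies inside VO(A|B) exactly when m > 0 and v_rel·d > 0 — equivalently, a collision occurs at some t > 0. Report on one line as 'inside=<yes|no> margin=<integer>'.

d = (5, 13),  |d|² = 194;  R = 6+4 = 10,  c = 194−10² = 94
v_rel = (-2, -9),  |v_rel|² = 85;  v_rel·d = (-2)·(5) + (-9)·(13) = -127
85·t² + 254·t + 94 = 0  ⇒  m = (-127)² − 85·94 = 8139
m = 8139 > 0,  v_rel·d = -127 < 0  ⇒  outside

inside=no margin=8139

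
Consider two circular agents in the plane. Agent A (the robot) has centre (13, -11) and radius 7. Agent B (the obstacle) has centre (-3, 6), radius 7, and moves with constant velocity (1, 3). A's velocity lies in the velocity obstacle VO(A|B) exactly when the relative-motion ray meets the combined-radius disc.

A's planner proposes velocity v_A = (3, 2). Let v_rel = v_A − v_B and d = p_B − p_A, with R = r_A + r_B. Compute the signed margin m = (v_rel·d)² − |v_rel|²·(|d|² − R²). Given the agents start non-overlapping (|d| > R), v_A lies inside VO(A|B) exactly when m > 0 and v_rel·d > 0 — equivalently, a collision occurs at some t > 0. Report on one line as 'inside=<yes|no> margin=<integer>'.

d = (-16, 17),  |d|² = 545;  R = 7+7 = 14,  c = 545−14² = 349
v_rel = (2, -1),  |v_rel|² = 5;  v_rel·d = (2)·(-16) + (-1)·(17) = -49
5·t² + 98·t + 349 = 0  ⇒  m = (-49)² − 5·349 = 656
m = 656 > 0,  v_rel·d = -49 < 0  ⇒  outside

inside=no margin=656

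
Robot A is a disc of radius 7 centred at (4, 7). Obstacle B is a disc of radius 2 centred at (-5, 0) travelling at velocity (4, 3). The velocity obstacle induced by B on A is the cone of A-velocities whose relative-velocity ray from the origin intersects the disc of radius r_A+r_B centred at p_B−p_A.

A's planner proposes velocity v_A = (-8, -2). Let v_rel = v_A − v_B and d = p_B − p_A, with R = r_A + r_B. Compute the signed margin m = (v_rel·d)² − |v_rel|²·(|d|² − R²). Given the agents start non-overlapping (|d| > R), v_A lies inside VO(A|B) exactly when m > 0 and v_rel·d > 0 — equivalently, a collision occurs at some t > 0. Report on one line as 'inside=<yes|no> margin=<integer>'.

d = (-9, -7),  |d|² = 130;  R = 7+2 = 9,  c = 130−9² = 49
v_rel = (-12, -5),  |v_rel|² = 169;  v_rel·d = (-12)·(-9) + (-5)·(-7) = 143
169·t² − 286·t + 49 = 0  ⇒  m = 143² − 169·49 = 12168
m = 12168 > 0,  v_rel·d = 143 > 0  ⇒  inside

inside=yes margin=12168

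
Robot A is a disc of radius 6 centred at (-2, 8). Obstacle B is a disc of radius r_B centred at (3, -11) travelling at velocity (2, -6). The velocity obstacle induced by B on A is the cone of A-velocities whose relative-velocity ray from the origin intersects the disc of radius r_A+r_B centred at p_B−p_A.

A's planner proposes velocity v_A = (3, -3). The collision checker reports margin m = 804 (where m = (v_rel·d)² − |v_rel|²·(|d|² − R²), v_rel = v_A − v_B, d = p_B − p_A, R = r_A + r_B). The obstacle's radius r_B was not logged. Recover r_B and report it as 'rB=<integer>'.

m = 804
d = (5, -19);  v_rel = (1, 3),  |v_rel|² = 10
v_rel×d = (1)·(-19) − (3)·(5) = -34
since m = R²·10 − (-34)²:  R² = (1156 + 804) / 10 = 196
R = √196 = 14  ⇒  r_B = 14 − 6 = 8

rB=8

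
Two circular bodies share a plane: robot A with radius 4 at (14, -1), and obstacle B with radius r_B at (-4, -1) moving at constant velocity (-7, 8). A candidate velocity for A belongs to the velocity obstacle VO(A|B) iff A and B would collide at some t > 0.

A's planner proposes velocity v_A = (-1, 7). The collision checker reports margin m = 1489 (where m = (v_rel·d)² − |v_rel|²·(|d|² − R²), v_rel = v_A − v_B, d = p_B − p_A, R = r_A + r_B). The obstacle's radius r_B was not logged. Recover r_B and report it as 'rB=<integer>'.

m = 1489
d = (-18, 0);  v_rel = (6, -1),  |v_rel|² = 37
v_rel×d = (6)·(0) − (-1)·(-18) = -18
since m = R²·37 − (-18)²:  R² = (324 + 1489) / 37 = 49
R = √49 = 7  ⇒  r_B = 7 − 4 = 3

rB=3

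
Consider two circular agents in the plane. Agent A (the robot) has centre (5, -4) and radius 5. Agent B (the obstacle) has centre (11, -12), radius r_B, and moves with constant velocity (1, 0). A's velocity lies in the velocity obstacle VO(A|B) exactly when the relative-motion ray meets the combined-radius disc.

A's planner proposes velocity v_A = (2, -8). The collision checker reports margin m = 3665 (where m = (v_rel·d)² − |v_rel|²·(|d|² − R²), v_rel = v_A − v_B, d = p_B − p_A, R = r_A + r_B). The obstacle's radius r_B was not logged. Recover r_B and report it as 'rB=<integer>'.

m = 3665
d = (6, -8);  v_rel = (1, -8),  |v_rel|² = 65
v_rel×d = (1)·(-8) − (-8)·(6) = 40
since m = R²·65 − 40²:  R² = (1600 + 3665) / 65 = 81
R = √81 = 9  ⇒  r_B = 9 − 5 = 4

rB=4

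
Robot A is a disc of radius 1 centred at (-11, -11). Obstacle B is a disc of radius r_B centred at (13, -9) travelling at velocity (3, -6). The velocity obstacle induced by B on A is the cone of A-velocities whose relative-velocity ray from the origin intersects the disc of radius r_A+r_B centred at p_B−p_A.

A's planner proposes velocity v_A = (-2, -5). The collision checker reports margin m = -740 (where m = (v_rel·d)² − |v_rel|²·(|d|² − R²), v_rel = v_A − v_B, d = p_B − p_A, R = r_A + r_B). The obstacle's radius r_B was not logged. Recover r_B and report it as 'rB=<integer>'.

m = -740
d = (24, 2);  v_rel = (-5, 1),  |v_rel|² = 26
v_rel×d = (-5)·(2) − (1)·(24) = -34
since m = R²·26 − (-34)²:  R² = (1156 + -740) / 26 = 16
R = √16 = 4  ⇒  r_B = 4 − 1 = 3

rB=3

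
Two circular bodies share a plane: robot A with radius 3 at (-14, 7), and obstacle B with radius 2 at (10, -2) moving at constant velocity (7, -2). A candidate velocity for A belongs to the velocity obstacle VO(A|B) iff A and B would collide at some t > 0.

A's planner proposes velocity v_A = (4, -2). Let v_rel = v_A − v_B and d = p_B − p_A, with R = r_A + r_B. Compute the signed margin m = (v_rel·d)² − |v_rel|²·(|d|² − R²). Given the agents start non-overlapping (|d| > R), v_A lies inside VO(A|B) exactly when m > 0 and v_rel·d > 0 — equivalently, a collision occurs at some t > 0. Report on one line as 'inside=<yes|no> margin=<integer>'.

d = (24, -9),  |d|² = 657;  R = 3+2 = 5,  c = 657−5² = 632
v_rel = (-3, 0),  |v_rel|² = 9;  v_rel·d = (-3)·(24) + (0)·(-9) = -72
9·t² + 144·t + 632 = 0  ⇒  m = (-72)² − 9·632 = -504
m = -504 < 0,  v_rel·d = -72 < 0  ⇒  outside

inside=no margin=-504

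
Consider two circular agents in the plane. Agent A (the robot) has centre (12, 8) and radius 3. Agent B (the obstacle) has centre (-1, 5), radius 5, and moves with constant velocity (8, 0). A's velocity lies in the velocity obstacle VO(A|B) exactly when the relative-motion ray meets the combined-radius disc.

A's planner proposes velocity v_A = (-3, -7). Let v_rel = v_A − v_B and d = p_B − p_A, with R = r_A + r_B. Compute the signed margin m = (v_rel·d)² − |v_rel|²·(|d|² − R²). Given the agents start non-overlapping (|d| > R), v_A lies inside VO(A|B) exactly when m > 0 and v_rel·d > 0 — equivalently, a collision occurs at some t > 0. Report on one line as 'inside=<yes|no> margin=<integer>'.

d = (-13, -3),  |d|² = 178;  R = 3+5 = 8,  c = 178−8² = 114
v_rel = (-11, -7),  |v_rel|² = 170;  v_rel·d = (-11)·(-13) + (-7)·(-3) = 164
170·t² − 328·t + 114 = 0  ⇒  m = 164² − 170·114 = 7516
m = 7516 > 0,  v_rel·d = 164 > 0  ⇒  inside

inside=yes margin=7516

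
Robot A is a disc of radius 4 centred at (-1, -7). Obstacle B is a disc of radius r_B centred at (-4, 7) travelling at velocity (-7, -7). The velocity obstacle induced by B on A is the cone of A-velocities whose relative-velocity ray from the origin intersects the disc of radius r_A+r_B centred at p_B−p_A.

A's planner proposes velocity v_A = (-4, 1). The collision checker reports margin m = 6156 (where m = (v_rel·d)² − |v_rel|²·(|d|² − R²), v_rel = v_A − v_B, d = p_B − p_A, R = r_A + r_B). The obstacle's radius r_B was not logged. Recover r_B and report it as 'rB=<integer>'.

m = 6156
d = (-3, 14);  v_rel = (3, 8),  |v_rel|² = 73
v_rel×d = (3)·(14) − (8)·(-3) = 66
since m = R²·73 − 66²:  R² = (4356 + 6156) / 73 = 144
R = √144 = 12  ⇒  r_B = 12 − 4 = 8

rB=8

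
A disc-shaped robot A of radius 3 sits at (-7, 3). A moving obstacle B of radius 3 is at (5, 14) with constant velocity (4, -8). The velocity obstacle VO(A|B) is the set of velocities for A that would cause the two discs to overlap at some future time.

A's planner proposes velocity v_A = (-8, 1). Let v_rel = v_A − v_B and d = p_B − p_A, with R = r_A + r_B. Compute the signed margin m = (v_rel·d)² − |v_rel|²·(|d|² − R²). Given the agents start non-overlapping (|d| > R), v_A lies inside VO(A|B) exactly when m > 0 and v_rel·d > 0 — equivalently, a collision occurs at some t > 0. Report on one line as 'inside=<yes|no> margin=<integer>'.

d = (12, 11),  |d|² = 265;  R = 3+3 = 6,  c = 265−6² = 229
v_rel = (-12, 9),  |v_rel|² = 225;  v_rel·d = (-12)·(12) + (9)·(11) = -45
225·t² + 90·t + 229 = 0  ⇒  m = (-45)² − 225·229 = -49500
m = -49500 < 0,  v_rel·d = -45 < 0  ⇒  outside

inside=no margin=-49500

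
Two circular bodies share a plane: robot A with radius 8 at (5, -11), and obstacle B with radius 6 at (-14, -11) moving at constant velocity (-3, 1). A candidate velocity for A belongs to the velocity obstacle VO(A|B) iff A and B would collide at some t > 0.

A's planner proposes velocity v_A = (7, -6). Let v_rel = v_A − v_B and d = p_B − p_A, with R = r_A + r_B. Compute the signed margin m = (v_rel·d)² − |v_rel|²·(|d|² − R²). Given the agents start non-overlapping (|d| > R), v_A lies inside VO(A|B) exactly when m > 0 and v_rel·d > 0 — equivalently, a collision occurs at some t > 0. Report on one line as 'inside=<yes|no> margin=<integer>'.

d = (-19, 0),  |d|² = 361;  R = 8+6 = 14,  c = 361−14² = 165
v_rel = (10, -7),  |v_rel|² = 149;  v_rel·d = (10)·(-19) + (-7)·(0) = -190
149·t² + 380·t + 165 = 0  ⇒  m = (-190)² − 149·165 = 11515
m = 11515 > 0,  v_rel·d = -190 < 0  ⇒  outside

inside=no margin=11515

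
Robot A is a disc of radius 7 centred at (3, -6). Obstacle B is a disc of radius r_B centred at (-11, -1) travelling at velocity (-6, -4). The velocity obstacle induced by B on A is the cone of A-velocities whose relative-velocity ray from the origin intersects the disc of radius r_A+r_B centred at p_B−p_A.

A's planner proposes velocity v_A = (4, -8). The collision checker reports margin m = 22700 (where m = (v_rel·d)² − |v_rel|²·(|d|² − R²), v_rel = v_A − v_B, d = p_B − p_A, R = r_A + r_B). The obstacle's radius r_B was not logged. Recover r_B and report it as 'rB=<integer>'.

m = 22700
d = (-14, 5);  v_rel = (10, -4),  |v_rel|² = 116
v_rel×d = (10)·(5) − (-4)·(-14) = -6
since m = R²·116 − (-6)²:  R² = (36 + 22700) / 116 = 196
R = √196 = 14  ⇒  r_B = 14 − 7 = 7

rB=7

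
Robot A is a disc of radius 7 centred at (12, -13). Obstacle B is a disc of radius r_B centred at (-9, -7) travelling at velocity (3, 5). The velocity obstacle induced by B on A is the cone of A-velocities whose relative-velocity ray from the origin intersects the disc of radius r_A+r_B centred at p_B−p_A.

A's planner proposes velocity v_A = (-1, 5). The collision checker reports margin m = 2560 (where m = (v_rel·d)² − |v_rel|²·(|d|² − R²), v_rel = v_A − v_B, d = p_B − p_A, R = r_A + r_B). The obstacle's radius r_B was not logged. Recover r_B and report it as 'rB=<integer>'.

m = 2560
d = (-21, 6);  v_rel = (-4, 0),  |v_rel|² = 16
v_rel×d = (-4)·(6) − (0)·(-21) = -24
since m = R²·16 − (-24)²:  R² = (576 + 2560) / 16 = 196
R = √196 = 14  ⇒  r_B = 14 − 7 = 7

rB=7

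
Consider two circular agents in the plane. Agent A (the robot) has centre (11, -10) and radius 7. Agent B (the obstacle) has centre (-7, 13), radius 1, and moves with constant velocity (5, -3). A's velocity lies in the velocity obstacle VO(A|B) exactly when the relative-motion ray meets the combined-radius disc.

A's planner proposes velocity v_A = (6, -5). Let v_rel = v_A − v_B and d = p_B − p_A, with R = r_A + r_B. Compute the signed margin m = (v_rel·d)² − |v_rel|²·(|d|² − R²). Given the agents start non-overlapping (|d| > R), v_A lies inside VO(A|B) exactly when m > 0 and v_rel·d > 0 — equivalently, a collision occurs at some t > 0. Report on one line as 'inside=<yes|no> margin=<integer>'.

d = (-18, 23),  |d|² = 853;  R = 7+1 = 8,  c = 853−8² = 789
v_rel = (1, -2),  |v_rel|² = 5;  v_rel·d = (1)·(-18) + (-2)·(23) = -64
5·t² + 128·t + 789 = 0  ⇒  m = (-64)² − 5·789 = 151
m = 151 > 0,  v_rel·d = -64 < 0  ⇒  outside

inside=no margin=151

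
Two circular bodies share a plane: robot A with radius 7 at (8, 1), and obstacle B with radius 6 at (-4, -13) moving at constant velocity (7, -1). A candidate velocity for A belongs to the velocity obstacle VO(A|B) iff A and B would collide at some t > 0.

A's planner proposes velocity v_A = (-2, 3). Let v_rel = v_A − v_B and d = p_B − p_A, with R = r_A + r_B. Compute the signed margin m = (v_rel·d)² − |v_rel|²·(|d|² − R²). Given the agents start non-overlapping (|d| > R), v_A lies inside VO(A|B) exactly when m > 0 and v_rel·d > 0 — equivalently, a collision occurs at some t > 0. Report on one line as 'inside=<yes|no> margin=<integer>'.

d = (-12, -14),  |d|² = 340;  R = 7+6 = 13,  c = 340−13² = 171
v_rel = (-9, 4),  |v_rel|² = 97;  v_rel·d = (-9)·(-12) + (4)·(-14) = 52
97·t² − 104·t + 171 = 0  ⇒  m = 52² − 97·171 = -13883
m = -13883 < 0,  v_rel·d = 52 > 0  ⇒  outside

inside=no margin=-13883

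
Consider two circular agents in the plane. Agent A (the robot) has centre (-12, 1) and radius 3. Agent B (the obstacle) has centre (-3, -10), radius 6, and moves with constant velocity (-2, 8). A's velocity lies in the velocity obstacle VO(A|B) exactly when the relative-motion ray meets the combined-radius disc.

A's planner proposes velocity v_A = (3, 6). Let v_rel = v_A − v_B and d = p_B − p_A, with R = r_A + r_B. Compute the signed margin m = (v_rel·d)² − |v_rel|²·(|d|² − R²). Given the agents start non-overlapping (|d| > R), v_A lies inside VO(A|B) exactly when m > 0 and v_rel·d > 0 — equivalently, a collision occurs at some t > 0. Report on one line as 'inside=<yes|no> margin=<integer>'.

d = (9, -11),  |d|² = 202;  R = 3+6 = 9,  c = 202−9² = 121
v_rel = (5, -2),  |v_rel|² = 29;  v_rel·d = (5)·(9) + (-2)·(-11) = 67
29·t² − 134·t + 121 = 0  ⇒  m = 67² − 29·121 = 980
m = 980 > 0,  v_rel·d = 67 > 0  ⇒  inside

inside=yes margin=980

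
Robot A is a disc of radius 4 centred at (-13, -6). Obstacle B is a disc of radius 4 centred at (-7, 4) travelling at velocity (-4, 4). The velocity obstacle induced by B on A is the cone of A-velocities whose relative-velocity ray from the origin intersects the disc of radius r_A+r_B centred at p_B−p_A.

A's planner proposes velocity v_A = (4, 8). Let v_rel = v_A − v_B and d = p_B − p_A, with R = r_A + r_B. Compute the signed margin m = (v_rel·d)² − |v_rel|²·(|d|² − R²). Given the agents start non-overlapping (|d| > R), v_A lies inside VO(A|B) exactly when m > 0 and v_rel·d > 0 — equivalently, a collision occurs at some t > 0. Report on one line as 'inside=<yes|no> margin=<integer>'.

d = (6, 10),  |d|² = 136;  R = 4+4 = 8,  c = 136−8² = 72
v_rel = (8, 4),  |v_rel|² = 80;  v_rel·d = (8)·(6) + (4)·(10) = 88
80·t² − 176·t + 72 = 0  ⇒  m = 88² − 80·72 = 1984
m = 1984 > 0,  v_rel·d = 88 > 0  ⇒  inside

inside=yes margin=1984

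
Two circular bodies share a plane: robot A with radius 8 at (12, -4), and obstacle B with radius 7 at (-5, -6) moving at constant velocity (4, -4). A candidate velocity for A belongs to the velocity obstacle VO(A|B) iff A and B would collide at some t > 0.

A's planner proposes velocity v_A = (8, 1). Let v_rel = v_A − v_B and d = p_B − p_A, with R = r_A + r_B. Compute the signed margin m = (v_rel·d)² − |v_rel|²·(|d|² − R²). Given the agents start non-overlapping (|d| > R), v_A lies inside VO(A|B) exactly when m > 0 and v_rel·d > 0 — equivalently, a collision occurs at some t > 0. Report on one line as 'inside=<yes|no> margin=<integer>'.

d = (-17, -2),  |d|² = 293;  R = 8+7 = 15,  c = 293−15² = 68
v_rel = (4, 5),  |v_rel|² = 41;  v_rel·d = (4)·(-17) + (5)·(-2) = -78
41·t² + 156·t + 68 = 0  ⇒  m = (-78)² − 41·68 = 3296
m = 3296 > 0,  v_rel·d = -78 < 0  ⇒  outside

inside=no margin=3296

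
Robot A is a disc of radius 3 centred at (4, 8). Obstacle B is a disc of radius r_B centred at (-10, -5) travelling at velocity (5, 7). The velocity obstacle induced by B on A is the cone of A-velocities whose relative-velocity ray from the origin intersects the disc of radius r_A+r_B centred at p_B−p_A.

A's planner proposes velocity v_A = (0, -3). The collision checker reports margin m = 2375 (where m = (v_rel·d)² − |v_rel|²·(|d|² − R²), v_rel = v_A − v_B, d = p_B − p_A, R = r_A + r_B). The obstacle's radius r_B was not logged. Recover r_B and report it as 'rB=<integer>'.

m = 2375
d = (-14, -13);  v_rel = (-5, -10),  |v_rel|² = 125
v_rel×d = (-5)·(-13) − (-10)·(-14) = -75
since m = R²·125 − (-75)²:  R² = (5625 + 2375) / 125 = 64
R = √64 = 8  ⇒  r_B = 8 − 3 = 5

rB=5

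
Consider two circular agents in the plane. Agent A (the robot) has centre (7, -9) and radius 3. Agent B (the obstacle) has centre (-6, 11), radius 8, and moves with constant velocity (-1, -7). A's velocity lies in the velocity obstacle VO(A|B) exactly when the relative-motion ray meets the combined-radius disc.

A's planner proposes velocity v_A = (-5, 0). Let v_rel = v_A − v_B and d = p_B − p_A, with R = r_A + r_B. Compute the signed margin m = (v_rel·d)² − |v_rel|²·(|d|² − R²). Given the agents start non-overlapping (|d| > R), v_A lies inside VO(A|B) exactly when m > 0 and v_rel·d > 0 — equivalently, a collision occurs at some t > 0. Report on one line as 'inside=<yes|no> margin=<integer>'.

d = (-13, 20),  |d|² = 569;  R = 3+8 = 11,  c = 569−11² = 448
v_rel = (-4, 7),  |v_rel|² = 65;  v_rel·d = (-4)·(-13) + (7)·(20) = 192
65·t² − 384·t + 448 = 0  ⇒  m = 192² − 65·448 = 7744
m = 7744 > 0,  v_rel·d = 192 > 0  ⇒  inside

inside=yes margin=7744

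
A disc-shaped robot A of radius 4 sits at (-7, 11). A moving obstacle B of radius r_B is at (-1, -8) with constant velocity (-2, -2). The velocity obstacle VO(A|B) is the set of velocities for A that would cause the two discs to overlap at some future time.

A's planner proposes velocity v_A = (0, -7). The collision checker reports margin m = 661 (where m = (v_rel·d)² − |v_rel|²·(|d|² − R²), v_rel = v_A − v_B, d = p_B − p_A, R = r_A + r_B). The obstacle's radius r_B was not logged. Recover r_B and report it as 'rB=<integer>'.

m = 661
d = (6, -19);  v_rel = (2, -5),  |v_rel|² = 29
v_rel×d = (2)·(-19) − (-5)·(6) = -8
since m = R²·29 − (-8)²:  R² = (64 + 661) / 29 = 25
R = √25 = 5  ⇒  r_B = 5 − 4 = 1

rB=1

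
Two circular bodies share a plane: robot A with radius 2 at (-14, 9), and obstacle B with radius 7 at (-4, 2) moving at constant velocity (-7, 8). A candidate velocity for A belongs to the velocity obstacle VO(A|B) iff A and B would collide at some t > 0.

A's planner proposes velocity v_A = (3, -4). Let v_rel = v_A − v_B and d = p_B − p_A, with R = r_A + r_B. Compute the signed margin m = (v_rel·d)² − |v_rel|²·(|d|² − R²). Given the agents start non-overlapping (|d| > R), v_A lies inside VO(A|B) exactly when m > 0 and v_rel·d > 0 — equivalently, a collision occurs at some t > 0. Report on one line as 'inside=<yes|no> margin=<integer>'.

d = (10, -7),  |d|² = 149;  R = 2+7 = 9,  c = 149−9² = 68
v_rel = (10, -12),  |v_rel|² = 244;  v_rel·d = (10)·(10) + (-12)·(-7) = 184
244·t² − 368·t + 68 = 0  ⇒  m = 184² − 244·68 = 17264
m = 17264 > 0,  v_rel·d = 184 > 0  ⇒  inside

inside=yes margin=17264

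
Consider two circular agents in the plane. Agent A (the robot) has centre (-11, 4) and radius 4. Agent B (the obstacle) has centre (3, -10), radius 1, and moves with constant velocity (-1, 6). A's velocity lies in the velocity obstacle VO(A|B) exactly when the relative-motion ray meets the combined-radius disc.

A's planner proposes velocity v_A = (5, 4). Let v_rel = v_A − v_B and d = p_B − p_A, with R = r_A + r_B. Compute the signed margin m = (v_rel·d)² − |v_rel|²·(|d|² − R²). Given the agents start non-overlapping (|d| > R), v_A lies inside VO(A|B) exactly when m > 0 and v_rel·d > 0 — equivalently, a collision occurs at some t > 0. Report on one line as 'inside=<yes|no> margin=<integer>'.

d = (14, -14),  |d|² = 392;  R = 4+1 = 5,  c = 392−5² = 367
v_rel = (6, -2),  |v_rel|² = 40;  v_rel·d = (6)·(14) + (-2)·(-14) = 112
40·t² − 224·t + 367 = 0  ⇒  m = 112² − 40·367 = -2136
m = -2136 < 0,  v_rel·d = 112 > 0  ⇒  outside

inside=no margin=-2136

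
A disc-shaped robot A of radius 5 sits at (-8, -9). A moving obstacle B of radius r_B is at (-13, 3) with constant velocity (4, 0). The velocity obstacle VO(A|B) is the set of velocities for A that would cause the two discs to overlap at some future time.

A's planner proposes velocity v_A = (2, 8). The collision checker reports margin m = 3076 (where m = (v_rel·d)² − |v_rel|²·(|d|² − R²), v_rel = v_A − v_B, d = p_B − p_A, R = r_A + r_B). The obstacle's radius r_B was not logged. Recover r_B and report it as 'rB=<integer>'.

m = 3076
d = (-5, 12);  v_rel = (-2, 8),  |v_rel|² = 68
v_rel×d = (-2)·(12) − (8)·(-5) = 16
since m = R²·68 − 16²:  R² = (256 + 3076) / 68 = 49
R = √49 = 7  ⇒  r_B = 7 − 5 = 2

rB=2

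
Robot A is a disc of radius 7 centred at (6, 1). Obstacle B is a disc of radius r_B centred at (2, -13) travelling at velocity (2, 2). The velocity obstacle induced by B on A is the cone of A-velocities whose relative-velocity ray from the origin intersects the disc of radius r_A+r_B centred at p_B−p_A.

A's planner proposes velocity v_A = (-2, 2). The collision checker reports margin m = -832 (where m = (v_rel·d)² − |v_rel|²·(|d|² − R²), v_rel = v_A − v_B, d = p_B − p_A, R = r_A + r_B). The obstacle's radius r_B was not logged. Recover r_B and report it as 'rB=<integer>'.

m = -832
d = (-4, -14);  v_rel = (-4, 0),  |v_rel|² = 16
v_rel×d = (-4)·(-14) − (0)·(-4) = 56
since m = R²·16 − 56²:  R² = (3136 + -832) / 16 = 144
R = √144 = 12  ⇒  r_B = 12 − 7 = 5

rB=5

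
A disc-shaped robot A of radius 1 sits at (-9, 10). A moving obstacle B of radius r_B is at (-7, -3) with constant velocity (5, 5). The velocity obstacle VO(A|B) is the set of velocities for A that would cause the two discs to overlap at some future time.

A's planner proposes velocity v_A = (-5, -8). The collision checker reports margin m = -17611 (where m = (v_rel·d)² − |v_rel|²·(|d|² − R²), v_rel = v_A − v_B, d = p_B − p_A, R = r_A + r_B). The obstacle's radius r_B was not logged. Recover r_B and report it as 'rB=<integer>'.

m = -17611
d = (2, -13);  v_rel = (-10, -13),  |v_rel|² = 269
v_rel×d = (-10)·(-13) − (-13)·(2) = 156
since m = R²·269 − 156²:  R² = (24336 + -17611) / 269 = 25
R = √25 = 5  ⇒  r_B = 5 − 1 = 4

rB=4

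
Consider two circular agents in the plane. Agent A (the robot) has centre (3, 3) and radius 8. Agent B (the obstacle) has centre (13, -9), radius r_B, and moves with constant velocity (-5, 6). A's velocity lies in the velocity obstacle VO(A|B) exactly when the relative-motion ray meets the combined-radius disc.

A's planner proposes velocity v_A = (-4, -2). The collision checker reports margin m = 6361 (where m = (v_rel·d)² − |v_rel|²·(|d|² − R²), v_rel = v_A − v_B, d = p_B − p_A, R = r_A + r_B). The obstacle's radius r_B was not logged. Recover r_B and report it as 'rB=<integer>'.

m = 6361
d = (10, -12);  v_rel = (1, -8),  |v_rel|² = 65
v_rel×d = (1)·(-12) − (-8)·(10) = 68
since m = R²·65 − 68²:  R² = (4624 + 6361) / 65 = 169
R = √169 = 13  ⇒  r_B = 13 − 8 = 5

rB=5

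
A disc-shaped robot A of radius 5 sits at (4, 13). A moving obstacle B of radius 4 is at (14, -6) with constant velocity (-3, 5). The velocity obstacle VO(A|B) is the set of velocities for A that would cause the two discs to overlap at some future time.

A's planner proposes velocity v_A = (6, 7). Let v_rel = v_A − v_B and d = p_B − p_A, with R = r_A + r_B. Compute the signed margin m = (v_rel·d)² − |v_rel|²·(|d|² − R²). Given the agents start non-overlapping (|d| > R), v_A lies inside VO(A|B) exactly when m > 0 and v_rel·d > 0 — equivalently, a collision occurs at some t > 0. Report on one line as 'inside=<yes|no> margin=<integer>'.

d = (10, -19),  |d|² = 461;  R = 5+4 = 9,  c = 461−9² = 380
v_rel = (9, 2),  |v_rel|² = 85;  v_rel·d = (9)·(10) + (2)·(-19) = 52
85·t² − 104·t + 380 = 0  ⇒  m = 52² − 85·380 = -29596
m = -29596 < 0,  v_rel·d = 52 > 0  ⇒  outside

inside=no margin=-29596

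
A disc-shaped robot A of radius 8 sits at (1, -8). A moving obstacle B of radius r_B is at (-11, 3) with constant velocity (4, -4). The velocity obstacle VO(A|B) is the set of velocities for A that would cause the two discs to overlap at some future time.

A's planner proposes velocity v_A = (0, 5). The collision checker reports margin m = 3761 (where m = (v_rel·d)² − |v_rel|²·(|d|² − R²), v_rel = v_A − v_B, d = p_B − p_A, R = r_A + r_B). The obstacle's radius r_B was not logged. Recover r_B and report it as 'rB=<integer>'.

m = 3761
d = (-12, 11);  v_rel = (-4, 9),  |v_rel|² = 97
v_rel×d = (-4)·(11) − (9)·(-12) = 64
since m = R²·97 − 64²:  R² = (4096 + 3761) / 97 = 81
R = √81 = 9  ⇒  r_B = 9 − 8 = 1

rB=1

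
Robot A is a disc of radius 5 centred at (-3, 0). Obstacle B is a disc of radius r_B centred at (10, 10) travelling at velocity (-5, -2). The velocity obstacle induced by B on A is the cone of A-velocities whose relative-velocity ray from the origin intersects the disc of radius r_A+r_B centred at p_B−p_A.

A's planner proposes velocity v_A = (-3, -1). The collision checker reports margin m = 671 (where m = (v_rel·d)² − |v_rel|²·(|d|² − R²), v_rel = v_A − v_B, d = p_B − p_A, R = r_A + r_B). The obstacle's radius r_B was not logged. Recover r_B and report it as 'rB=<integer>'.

m = 671
d = (13, 10);  v_rel = (2, 1),  |v_rel|² = 5
v_rel×d = (2)·(10) − (1)·(13) = 7
since m = R²·5 − 7²:  R² = (49 + 671) / 5 = 144
R = √144 = 12  ⇒  r_B = 12 − 5 = 7

rB=7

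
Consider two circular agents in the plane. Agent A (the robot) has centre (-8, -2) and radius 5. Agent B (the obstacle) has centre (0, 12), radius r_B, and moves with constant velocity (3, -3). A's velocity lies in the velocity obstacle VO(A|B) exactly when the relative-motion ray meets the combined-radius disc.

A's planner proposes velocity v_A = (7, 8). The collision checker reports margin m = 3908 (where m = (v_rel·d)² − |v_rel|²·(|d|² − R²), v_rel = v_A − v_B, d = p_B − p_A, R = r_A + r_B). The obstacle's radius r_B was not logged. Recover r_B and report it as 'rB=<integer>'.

m = 3908
d = (8, 14);  v_rel = (4, 11),  |v_rel|² = 137
v_rel×d = (4)·(14) − (11)·(8) = -32
since m = R²·137 − (-32)²:  R² = (1024 + 3908) / 137 = 36
R = √36 = 6  ⇒  r_B = 6 − 5 = 1

rB=1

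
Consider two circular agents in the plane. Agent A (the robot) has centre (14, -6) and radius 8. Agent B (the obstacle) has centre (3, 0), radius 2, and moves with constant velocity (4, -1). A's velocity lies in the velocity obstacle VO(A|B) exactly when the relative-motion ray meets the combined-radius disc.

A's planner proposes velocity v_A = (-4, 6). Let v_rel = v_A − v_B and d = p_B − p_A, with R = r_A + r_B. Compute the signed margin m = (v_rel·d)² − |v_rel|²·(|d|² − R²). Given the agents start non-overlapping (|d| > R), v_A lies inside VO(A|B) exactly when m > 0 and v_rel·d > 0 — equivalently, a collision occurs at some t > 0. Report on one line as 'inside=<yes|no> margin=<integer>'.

d = (-11, 6),  |d|² = 157;  R = 8+2 = 10,  c = 157−10² = 57
v_rel = (-8, 7),  |v_rel|² = 113;  v_rel·d = (-8)·(-11) + (7)·(6) = 130
113·t² − 260·t + 57 = 0  ⇒  m = 130² − 113·57 = 10459
m = 10459 > 0,  v_rel·d = 130 > 0  ⇒  inside

inside=yes margin=10459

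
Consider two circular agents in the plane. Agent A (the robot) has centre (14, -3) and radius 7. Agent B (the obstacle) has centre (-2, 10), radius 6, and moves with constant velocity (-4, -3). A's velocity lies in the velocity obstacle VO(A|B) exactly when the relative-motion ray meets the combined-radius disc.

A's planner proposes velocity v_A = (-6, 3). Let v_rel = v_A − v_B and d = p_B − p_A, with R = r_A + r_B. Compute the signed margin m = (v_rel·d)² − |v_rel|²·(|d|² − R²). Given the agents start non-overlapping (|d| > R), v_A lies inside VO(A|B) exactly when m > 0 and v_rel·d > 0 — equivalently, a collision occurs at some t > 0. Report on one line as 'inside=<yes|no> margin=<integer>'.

d = (-16, 13),  |d|² = 425;  R = 7+6 = 13,  c = 425−13² = 256
v_rel = (-2, 6),  |v_rel|² = 40;  v_rel·d = (-2)·(-16) + (6)·(13) = 110
40·t² − 220·t + 256 = 0  ⇒  m = 110² − 40·256 = 1860
m = 1860 > 0,  v_rel·d = 110 > 0  ⇒  inside

inside=yes margin=1860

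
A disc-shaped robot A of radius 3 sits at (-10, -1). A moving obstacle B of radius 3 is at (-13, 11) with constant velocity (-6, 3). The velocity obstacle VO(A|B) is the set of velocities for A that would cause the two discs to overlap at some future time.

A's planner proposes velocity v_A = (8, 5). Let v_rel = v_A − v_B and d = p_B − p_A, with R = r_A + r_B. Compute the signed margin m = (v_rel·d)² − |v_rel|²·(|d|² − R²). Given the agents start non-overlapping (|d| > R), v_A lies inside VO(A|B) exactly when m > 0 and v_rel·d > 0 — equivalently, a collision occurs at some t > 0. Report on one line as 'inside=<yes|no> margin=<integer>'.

d = (-3, 12),  |d|² = 153;  R = 3+3 = 6,  c = 153−6² = 117
v_rel = (14, 2),  |v_rel|² = 200;  v_rel·d = (14)·(-3) + (2)·(12) = -18
200·t² + 36·t + 117 = 0  ⇒  m = (-18)² − 200·117 = -23076
m = -23076 < 0,  v_rel·d = -18 < 0  ⇒  outside

inside=no margin=-23076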